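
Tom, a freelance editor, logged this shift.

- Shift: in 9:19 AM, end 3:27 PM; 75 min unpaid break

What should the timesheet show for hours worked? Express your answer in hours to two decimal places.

Shift: 9:19 AM–3:27 PM = 6 h 8 min; less 75 min break → 4 h 53 min

4.88 hours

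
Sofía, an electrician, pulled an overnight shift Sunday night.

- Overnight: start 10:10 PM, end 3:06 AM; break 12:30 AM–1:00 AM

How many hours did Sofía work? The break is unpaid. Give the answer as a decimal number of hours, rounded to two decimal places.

4.43 hours

Overnight: 10:10 PM → midnight = 1 h 50 min; midnight → 3:06 AM = 3 h 6 min; span 4 h 56 min; less 30 min break → 4 h 26 min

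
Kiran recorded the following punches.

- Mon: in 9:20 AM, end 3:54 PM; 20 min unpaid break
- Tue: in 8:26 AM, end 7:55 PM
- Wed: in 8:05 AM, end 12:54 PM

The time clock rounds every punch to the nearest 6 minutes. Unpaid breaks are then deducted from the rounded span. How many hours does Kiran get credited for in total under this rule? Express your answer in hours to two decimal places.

22.57 hours

Mon: in 9:20 AM→9:18 AM, out 3:54 PM→3:54 PM; 6 h 36 min − 20 min = 6 h 16 min
Tue: in 8:26 AM→8:24 AM, out 7:55 PM→7:54 PM; 11 h 30 min
Wed: in 8:05 AM→8:06 AM, out 12:54 PM→12:54 PM; 4 h 48 min
Total credited: 22 h 34 min.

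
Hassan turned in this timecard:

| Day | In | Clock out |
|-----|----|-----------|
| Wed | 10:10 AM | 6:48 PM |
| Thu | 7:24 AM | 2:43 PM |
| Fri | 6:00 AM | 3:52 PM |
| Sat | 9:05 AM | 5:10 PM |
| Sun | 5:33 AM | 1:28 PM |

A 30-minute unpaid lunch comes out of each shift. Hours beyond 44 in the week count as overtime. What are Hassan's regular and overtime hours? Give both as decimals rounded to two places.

Wed: 10:10 AM–6:48 PM = 8 h 38 min; less 30 min break → 8 h 8 min
Thu: 7:24 AM–2:43 PM = 7 h 19 min; less 30 min break → 6 h 49 min
Fri: 6:00 AM–3:52 PM = 9 h 52 min; less 30 min break → 9 h 22 min
Sat: 9:05 AM–5:10 PM = 8 h 5 min; less 30 min break → 7 h 35 min
Sun: 5:33 AM–1:28 PM = 7 h 55 min; less 30 min break → 7 h 25 min
Total worked: 39 h 19 min = 39.32 h.
Threshold 44 h → overtime 0 h 0 min, regular 39 h 19 min.

Regular 39.32 hours, overtime 0.00 hours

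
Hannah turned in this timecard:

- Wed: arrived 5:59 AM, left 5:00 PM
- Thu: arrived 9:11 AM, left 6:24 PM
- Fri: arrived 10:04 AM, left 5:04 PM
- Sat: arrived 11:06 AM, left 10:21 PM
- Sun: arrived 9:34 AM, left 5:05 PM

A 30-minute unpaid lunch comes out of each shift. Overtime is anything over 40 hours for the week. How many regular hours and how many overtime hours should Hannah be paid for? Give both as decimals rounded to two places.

Regular 40.00 hours, overtime 3.50 hours

Wed: 5:59 AM–5:00 PM = 11 h 1 min; less 30 min break → 10 h 31 min
Thu: 9:11 AM–6:24 PM = 9 h 13 min; less 30 min break → 8 h 43 min
Fri: 10:04 AM–5:04 PM = 7 h 0 min; less 30 min break → 6 h 30 min
Sat: 11:06 AM–10:21 PM = 11 h 15 min; less 30 min break → 10 h 45 min
Sun: 9:34 AM–5:05 PM = 7 h 31 min; less 30 min break → 7 h 1 min
Total worked: 43 h 30 min = 43.50 h.
Threshold 40 h → overtime 3 h 30 min, regular 40 h 0 min.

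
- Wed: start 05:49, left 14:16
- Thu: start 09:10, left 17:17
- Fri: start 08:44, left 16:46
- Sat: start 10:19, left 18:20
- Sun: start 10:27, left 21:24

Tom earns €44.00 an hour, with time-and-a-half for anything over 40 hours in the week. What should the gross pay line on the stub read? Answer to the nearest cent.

Wed: 05:49–14:16 = 8 h 27 min
Thu: 09:10–17:17 = 8 h 7 min
Fri: 08:44–16:46 = 8 h 2 min
Sat: 10:19–18:20 = 8 h 1 min
Sun: 10:27–21:24 = 10 h 57 min
Total worked: 43 h 34 min = 2614 min.
Regular 40 h 0 min = 2400 min at €44.00/h; overtime 3 h 34 min = 214 min at €66.00/h.
Pay = (2400 × €44.00 + 214 × €66.00) ÷ 60 = €1995.40.

€1995.40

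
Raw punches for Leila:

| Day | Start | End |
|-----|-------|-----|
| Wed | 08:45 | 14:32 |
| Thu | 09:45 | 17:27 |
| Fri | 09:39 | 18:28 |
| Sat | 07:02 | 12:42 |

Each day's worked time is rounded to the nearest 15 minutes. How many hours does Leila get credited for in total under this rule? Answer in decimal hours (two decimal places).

28.00 hours

Wed: 08:45–14:32 = 5 h 47 min → rounds to 5 h 45 min
Thu: 09:45–17:27 = 7 h 42 min → rounds to 7 h 45 min
Fri: 09:39–18:28 = 8 h 49 min → rounds to 8 h 45 min
Sat: 07:02–12:42 = 5 h 40 min → rounds to 5 h 45 min
Total credited: 28 h 0 min.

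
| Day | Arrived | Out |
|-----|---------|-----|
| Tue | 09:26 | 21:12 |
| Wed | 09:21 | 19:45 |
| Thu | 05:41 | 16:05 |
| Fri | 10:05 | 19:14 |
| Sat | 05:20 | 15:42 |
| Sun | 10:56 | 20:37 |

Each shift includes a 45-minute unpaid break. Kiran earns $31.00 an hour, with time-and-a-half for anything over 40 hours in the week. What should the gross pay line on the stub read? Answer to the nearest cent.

$2042.90

Tue: 09:26–21:12 = 11 h 46 min; less 45 min break → 11 h 1 min
Wed: 09:21–19:45 = 10 h 24 min; less 45 min break → 9 h 39 min
Thu: 05:41–16:05 = 10 h 24 min; less 45 min break → 9 h 39 min
Fri: 10:05–19:14 = 9 h 9 min; less 45 min break → 8 h 24 min
Sat: 05:20–15:42 = 10 h 22 min; less 45 min break → 9 h 37 min
Sun: 10:56–20:37 = 9 h 41 min; less 45 min break → 8 h 56 min
Total worked: 57 h 16 min = 3436 min.
Regular 40 h 0 min = 2400 min at $31.00/h; overtime 17 h 16 min = 1036 min at $46.50/h.
Pay = (2400 × $31.00 + 1036 × $46.50) ÷ 60 = $2042.90.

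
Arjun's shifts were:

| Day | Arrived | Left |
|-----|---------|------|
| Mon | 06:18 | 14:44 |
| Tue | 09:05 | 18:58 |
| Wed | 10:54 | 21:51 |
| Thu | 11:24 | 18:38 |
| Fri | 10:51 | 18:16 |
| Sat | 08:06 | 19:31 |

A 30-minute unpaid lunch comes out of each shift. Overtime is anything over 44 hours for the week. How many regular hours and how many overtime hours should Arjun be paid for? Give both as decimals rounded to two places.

Regular 44.00 hours, overtime 8.33 hours

Mon: 06:18–14:44 = 8 h 26 min; less 30 min break → 7 h 56 min
Tue: 09:05–18:58 = 9 h 53 min; less 30 min break → 9 h 23 min
Wed: 10:54–21:51 = 10 h 57 min; less 30 min break → 10 h 27 min
Thu: 11:24–18:38 = 7 h 14 min; less 30 min break → 6 h 44 min
Fri: 10:51–18:16 = 7 h 25 min; less 30 min break → 6 h 55 min
Sat: 08:06–19:31 = 11 h 25 min; less 30 min break → 10 h 55 min
Total worked: 52 h 20 min = 52.33 h.
Threshold 44 h → overtime 8 h 20 min, regular 44 h 0 min.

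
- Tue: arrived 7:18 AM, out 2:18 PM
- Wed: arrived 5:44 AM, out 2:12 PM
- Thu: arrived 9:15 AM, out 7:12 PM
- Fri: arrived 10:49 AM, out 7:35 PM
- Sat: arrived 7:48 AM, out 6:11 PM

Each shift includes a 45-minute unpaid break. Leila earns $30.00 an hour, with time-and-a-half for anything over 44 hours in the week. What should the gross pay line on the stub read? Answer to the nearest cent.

$1224.50

Tue: 7:18 AM–2:18 PM = 7 h 0 min; less 45 min break → 6 h 15 min
Wed: 5:44 AM–2:12 PM = 8 h 28 min; less 45 min break → 7 h 43 min
Thu: 9:15 AM–7:12 PM = 9 h 57 min; less 45 min break → 9 h 12 min
Fri: 10:49 AM–7:35 PM = 8 h 46 min; less 45 min break → 8 h 1 min
Sat: 7:48 AM–6:11 PM = 10 h 23 min; less 45 min break → 9 h 38 min
Total worked: 40 h 49 min = 2449 min.
Regular 40 h 49 min = 2449 min at $30.00/h; overtime 0 h 0 min = 0 min at $45.00/h.
Pay = (2449 × $30.00 + 0 × $45.00) ÷ 60 = $1224.50.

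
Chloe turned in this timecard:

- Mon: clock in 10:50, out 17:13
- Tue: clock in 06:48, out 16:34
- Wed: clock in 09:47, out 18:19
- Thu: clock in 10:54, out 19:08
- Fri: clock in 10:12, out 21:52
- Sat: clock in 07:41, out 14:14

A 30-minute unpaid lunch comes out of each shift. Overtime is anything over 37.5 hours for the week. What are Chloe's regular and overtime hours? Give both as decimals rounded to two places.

Regular 37.50 hours, overtime 10.63 hours

Mon: 10:50–17:13 = 6 h 23 min; less 30 min break → 5 h 53 min
Tue: 06:48–16:34 = 9 h 46 min; less 30 min break → 9 h 16 min
Wed: 09:47–18:19 = 8 h 32 min; less 30 min break → 8 h 2 min
Thu: 10:54–19:08 = 8 h 14 min; less 30 min break → 7 h 44 min
Fri: 10:12–21:52 = 11 h 40 min; less 30 min break → 11 h 10 min
Sat: 07:41–14:14 = 6 h 33 min; less 30 min break → 6 h 3 min
Total worked: 48 h 8 min = 48.13 h.
Threshold 37.5 h → overtime 10 h 38 min, regular 37 h 30 min.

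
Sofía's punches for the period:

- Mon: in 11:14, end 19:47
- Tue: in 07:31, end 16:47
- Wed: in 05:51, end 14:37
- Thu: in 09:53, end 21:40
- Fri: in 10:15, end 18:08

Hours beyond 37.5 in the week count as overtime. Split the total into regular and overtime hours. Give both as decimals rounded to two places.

Regular 37.50 hours, overtime 8.75 hours

Mon: 11:14–19:47 = 8 h 33 min
Tue: 07:31–16:47 = 9 h 16 min
Wed: 05:51–14:37 = 8 h 46 min
Thu: 09:53–21:40 = 11 h 47 min
Fri: 10:15–18:08 = 7 h 53 min
Total worked: 46 h 15 min = 46.25 h.
Threshold 37.5 h → overtime 8 h 45 min, regular 37 h 30 min.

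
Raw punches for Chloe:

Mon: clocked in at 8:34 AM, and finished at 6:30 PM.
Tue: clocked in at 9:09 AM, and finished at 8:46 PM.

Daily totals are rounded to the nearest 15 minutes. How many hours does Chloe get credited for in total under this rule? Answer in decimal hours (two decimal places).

21.50 hours

Mon: 8:34 AM–6:30 PM = 9 h 56 min → rounds to 10 h 0 min
Tue: 9:09 AM–8:46 PM = 11 h 37 min → rounds to 11 h 30 min
Total credited: 21 h 30 min.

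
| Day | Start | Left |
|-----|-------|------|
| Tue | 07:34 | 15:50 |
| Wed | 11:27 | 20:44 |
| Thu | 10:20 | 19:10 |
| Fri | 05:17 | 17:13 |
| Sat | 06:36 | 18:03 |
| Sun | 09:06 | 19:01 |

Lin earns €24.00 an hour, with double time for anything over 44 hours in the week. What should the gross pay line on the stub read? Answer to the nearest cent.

€1808.80

Tue: 07:34–15:50 = 8 h 16 min
Wed: 11:27–20:44 = 9 h 17 min
Thu: 10:20–19:10 = 8 h 50 min
Fri: 05:17–17:13 = 11 h 56 min
Sat: 06:36–18:03 = 11 h 27 min
Sun: 09:06–19:01 = 9 h 55 min
Total worked: 59 h 41 min = 3581 min.
Regular 44 h 0 min = 2640 min at €24.00/h; overtime 15 h 41 min = 941 min at €48.00/h.
Pay = (2640 × €24.00 + 941 × €48.00) ÷ 60 = €1808.80.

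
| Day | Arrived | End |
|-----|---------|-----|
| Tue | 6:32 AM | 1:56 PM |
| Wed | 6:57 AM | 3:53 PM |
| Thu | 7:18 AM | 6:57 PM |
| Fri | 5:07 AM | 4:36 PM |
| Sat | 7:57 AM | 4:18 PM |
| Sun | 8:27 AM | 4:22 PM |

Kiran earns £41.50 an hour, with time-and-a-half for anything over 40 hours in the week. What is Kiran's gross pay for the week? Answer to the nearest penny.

Tue: 6:32 AM–1:56 PM = 7 h 24 min
Wed: 6:57 AM–3:53 PM = 8 h 56 min
Thu: 7:18 AM–6:57 PM = 11 h 39 min
Fri: 5:07 AM–4:36 PM = 11 h 29 min
Sat: 7:57 AM–4:18 PM = 8 h 21 min
Sun: 8:27 AM–4:22 PM = 7 h 55 min
Total worked: 55 h 44 min = 3344 min.
Regular 40 h 0 min = 2400 min at £41.50/h; overtime 15 h 44 min = 944 min at £62.25/h.
Pay = (2400 × £41.50 + 944 × £62.25) ÷ 60 = £2639.40.

£2639.40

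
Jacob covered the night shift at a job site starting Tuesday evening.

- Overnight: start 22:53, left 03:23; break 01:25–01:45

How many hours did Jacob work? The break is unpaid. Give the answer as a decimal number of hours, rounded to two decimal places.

4.17 hours

Overnight: 22:53 → midnight = 1 h 7 min; midnight → 03:23 = 3 h 23 min; span 4 h 30 min; less 20 min break → 4 h 10 min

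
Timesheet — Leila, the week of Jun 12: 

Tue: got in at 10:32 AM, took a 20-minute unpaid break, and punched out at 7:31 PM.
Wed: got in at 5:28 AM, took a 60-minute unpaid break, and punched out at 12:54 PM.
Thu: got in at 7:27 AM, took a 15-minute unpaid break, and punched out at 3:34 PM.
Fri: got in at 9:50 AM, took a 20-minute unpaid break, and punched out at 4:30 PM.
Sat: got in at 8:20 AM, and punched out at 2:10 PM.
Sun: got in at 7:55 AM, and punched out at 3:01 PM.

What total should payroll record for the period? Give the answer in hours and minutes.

42 h 13 min

Tue: 10:32 AM–7:31 PM = 8 h 59 min; less 20 min break → 8 h 39 min
Wed: 5:28 AM–12:54 PM = 7 h 26 min; less 60 min break → 6 h 26 min
Thu: 7:27 AM–3:34 PM = 8 h 7 min; less 15 min break → 7 h 52 min
Fri: 9:50 AM–4:30 PM = 6 h 40 min; less 20 min break → 6 h 20 min
Sat: 8:20 AM–2:10 PM = 5 h 50 min
Sun: 7:55 AM–3:01 PM = 7 h 6 min
Total: 8 h 39 min + 6 h 26 min + 7 h 52 min + 6 h 20 min + 5 h 50 min + 7 h 6 min = 42 h 13 min.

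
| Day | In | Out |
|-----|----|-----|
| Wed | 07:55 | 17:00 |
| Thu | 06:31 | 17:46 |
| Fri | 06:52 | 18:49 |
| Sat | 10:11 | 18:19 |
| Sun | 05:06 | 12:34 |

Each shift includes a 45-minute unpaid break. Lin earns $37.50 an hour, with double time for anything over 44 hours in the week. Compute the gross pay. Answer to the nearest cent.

$1660.00

Wed: 07:55–17:00 = 9 h 5 min; less 45 min break → 8 h 20 min
Thu: 06:31–17:46 = 11 h 15 min; less 45 min break → 10 h 30 min
Fri: 06:52–18:49 = 11 h 57 min; less 45 min break → 11 h 12 min
Sat: 10:11–18:19 = 8 h 8 min; less 45 min break → 7 h 23 min
Sun: 05:06–12:34 = 7 h 28 min; less 45 min break → 6 h 43 min
Total worked: 44 h 8 min = 2648 min.
Regular 44 h 0 min = 2640 min at $37.50/h; overtime 0 h 8 min = 8 min at $75.00/h.
Pay = (2640 × $37.50 + 8 × $75.00) ÷ 60 = $1660.00.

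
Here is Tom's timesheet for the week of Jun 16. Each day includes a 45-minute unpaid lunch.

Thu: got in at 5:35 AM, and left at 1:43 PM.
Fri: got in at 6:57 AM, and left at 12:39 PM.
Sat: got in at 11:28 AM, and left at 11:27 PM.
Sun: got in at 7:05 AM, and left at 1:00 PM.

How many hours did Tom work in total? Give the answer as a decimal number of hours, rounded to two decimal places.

28.73 hours

Thu: 5:35 AM–1:43 PM = 8 h 8 min; less 45 min break → 7 h 23 min
Fri: 6:57 AM–12:39 PM = 5 h 42 min; less 45 min break → 4 h 57 min
Sat: 11:28 AM–11:27 PM = 11 h 59 min; less 45 min break → 11 h 14 min
Sun: 7:05 AM–1:00 PM = 5 h 55 min; less 45 min break → 5 h 10 min
Total: 7 h 23 min + 4 h 57 min + 11 h 14 min + 5 h 10 min = 28 h 44 min.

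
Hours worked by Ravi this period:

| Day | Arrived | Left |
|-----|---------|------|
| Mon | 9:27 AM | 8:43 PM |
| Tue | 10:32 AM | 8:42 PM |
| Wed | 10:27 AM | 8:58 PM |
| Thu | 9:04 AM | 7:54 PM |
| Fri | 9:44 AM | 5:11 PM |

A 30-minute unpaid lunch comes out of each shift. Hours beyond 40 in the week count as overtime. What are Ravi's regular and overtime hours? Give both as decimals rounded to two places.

Regular 40.00 hours, overtime 7.73 hours

Mon: 9:27 AM–8:43 PM = 11 h 16 min; less 30 min break → 10 h 46 min
Tue: 10:32 AM–8:42 PM = 10 h 10 min; less 30 min break → 9 h 40 min
Wed: 10:27 AM–8:58 PM = 10 h 31 min; less 30 min break → 10 h 1 min
Thu: 9:04 AM–7:54 PM = 10 h 50 min; less 30 min break → 10 h 20 min
Fri: 9:44 AM–5:11 PM = 7 h 27 min; less 30 min break → 6 h 57 min
Total worked: 47 h 44 min = 47.73 h.
Threshold 40 h → overtime 7 h 44 min, regular 40 h 0 min.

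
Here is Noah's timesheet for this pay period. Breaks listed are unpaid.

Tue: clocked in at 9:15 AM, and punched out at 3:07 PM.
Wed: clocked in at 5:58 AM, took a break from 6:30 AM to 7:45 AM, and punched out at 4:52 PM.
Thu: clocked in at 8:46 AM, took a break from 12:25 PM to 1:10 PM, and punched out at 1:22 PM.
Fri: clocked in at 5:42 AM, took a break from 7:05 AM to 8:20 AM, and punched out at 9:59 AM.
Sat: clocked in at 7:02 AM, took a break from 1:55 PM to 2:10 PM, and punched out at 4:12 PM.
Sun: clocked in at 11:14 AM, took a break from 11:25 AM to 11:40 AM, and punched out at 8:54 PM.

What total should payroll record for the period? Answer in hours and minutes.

40 h 44 min

Tue: 9:15 AM–3:07 PM = 5 h 52 min
Wed: 5:58 AM–4:52 PM = 10 h 54 min; less 75 min break → 9 h 39 min
Thu: 8:46 AM–1:22 PM = 4 h 36 min; less 45 min break → 3 h 51 min
Fri: 5:42 AM–9:59 AM = 4 h 17 min; less 75 min break → 3 h 2 min
Sat: 7:02 AM–4:12 PM = 9 h 10 min; less 15 min break → 8 h 55 min
Sun: 11:14 AM–8:54 PM = 9 h 40 min; less 15 min break → 9 h 25 min
Total: 5 h 52 min + 9 h 39 min + 3 h 51 min + 3 h 2 min + 8 h 55 min + 9 h 25 min = 40 h 44 min.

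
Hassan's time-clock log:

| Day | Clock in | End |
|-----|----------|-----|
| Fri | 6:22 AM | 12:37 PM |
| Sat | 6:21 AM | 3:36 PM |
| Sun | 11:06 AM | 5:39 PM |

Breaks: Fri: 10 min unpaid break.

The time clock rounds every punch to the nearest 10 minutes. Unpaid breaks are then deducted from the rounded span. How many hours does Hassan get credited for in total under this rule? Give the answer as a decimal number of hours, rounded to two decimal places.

22.00 hours

Fri: in 6:22 AM→6:20 AM, out 12:37 PM→12:40 PM; 6 h 20 min − 10 min = 6 h 10 min
Sat: in 6:21 AM→6:20 AM, out 3:36 PM→3:40 PM; 9 h 20 min
Sun: in 11:06 AM→11:10 AM, out 5:39 PM→5:40 PM; 6 h 30 min
Total credited: 22 h 0 min.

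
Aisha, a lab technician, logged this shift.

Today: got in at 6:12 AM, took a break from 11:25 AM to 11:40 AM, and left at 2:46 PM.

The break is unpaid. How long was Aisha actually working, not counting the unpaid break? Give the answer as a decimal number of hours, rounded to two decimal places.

Today: 6:12 AM–2:46 PM = 8 h 34 min; less 15 min break → 8 h 19 min

8.32 hours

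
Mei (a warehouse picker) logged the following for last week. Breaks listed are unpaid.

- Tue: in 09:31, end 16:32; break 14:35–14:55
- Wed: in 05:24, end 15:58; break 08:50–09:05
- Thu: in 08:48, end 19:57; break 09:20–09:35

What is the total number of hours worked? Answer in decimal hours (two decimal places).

Tue: 09:31–16:32 = 7 h 1 min; less 20 min break → 6 h 41 min
Wed: 05:24–15:58 = 10 h 34 min; less 15 min break → 10 h 19 min
Thu: 08:48–19:57 = 11 h 9 min; less 15 min break → 10 h 54 min
Total: 6 h 41 min + 10 h 19 min + 10 h 54 min = 27 h 54 min.

27.90 hours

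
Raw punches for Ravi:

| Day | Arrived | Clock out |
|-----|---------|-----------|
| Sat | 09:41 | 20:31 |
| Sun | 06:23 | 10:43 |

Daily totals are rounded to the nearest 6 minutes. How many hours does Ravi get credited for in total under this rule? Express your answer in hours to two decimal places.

15.10 hours

Sat: 09:41–20:31 = 10 h 50 min → rounds to 10 h 48 min
Sun: 06:23–10:43 = 4 h 20 min → rounds to 4 h 18 min
Total credited: 15 h 6 min.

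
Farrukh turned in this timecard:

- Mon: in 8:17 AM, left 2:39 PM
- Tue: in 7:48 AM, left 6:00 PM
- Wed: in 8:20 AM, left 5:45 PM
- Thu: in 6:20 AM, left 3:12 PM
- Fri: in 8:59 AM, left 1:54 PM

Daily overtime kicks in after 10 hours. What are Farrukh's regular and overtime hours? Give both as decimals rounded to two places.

Regular 39.57 hours, overtime 0.20 hours

Mon: 8:17 AM–2:39 PM = 6 h 22 min
Tue: 7:48 AM–6:00 PM = 10 h 12 min
Wed: 8:20 AM–5:45 PM = 9 h 25 min
Thu: 6:20 AM–3:12 PM = 8 h 52 min
Fri: 8:59 AM–1:54 PM = 4 h 55 min
Mon reg 6 h 22 min / OT 0 h 0 min; Tue reg 10 h 0 min / OT 0 h 12 min; Wed reg 9 h 25 min / OT 0 h 0 min; Thu reg 8 h 52 min / OT 0 h 0 min; Fri reg 4 h 55 min / OT 0 h 0 min.
Totals: regular 39 h 34 min, overtime 0 h 12 min.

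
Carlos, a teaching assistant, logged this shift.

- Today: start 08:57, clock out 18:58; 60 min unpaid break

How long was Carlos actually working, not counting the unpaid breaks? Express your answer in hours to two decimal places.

Today: 08:57–18:58 = 10 h 1 min; less 60 min break → 9 h 1 min

9.02 hours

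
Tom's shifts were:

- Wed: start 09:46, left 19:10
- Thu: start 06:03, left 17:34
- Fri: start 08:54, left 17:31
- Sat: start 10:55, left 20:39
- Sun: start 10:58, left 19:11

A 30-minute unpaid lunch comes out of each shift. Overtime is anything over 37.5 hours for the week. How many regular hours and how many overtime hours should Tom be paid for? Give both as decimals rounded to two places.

Wed: 09:46–19:10 = 9 h 24 min; less 30 min break → 8 h 54 min
Thu: 06:03–17:34 = 11 h 31 min; less 30 min break → 11 h 1 min
Fri: 08:54–17:31 = 8 h 37 min; less 30 min break → 8 h 7 min
Sat: 10:55–20:39 = 9 h 44 min; less 30 min break → 9 h 14 min
Sun: 10:58–19:11 = 8 h 13 min; less 30 min break → 7 h 43 min
Total worked: 44 h 59 min = 44.98 h.
Threshold 37.5 h → overtime 7 h 29 min, regular 37 h 30 min.

Regular 37.50 hours, overtime 7.48 hours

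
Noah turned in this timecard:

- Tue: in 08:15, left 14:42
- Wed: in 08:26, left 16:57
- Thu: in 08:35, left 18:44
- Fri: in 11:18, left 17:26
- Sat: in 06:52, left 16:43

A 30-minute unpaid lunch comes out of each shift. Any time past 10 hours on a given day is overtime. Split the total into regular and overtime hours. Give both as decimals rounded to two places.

Tue: 08:15–14:42 = 6 h 27 min; less 30 min break → 5 h 57 min
Wed: 08:26–16:57 = 8 h 31 min; less 30 min break → 8 h 1 min
Thu: 08:35–18:44 = 10 h 9 min; less 30 min break → 9 h 39 min
Fri: 11:18–17:26 = 6 h 8 min; less 30 min break → 5 h 38 min
Sat: 06:52–16:43 = 9 h 51 min; less 30 min break → 9 h 21 min
Tue reg 5 h 57 min / OT 0 h 0 min; Wed reg 8 h 1 min / OT 0 h 0 min; Thu reg 9 h 39 min / OT 0 h 0 min; Fri reg 5 h 38 min / OT 0 h 0 min; Sat reg 9 h 21 min / OT 0 h 0 min.
Totals: regular 38 h 36 min, overtime 0 h 0 min.

Regular 38.60 hours, overtime 0.00 hours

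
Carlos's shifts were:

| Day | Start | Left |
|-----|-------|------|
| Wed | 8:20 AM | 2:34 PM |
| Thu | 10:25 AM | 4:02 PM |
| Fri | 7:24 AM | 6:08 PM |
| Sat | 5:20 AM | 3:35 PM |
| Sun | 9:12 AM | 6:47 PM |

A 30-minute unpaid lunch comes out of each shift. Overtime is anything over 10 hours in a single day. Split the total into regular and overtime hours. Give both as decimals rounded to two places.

Wed: 8:20 AM–2:34 PM = 6 h 14 min; less 30 min break → 5 h 44 min
Thu: 10:25 AM–4:02 PM = 5 h 37 min; less 30 min break → 5 h 7 min
Fri: 7:24 AM–6:08 PM = 10 h 44 min; less 30 min break → 10 h 14 min
Sat: 5:20 AM–3:35 PM = 10 h 15 min; less 30 min break → 9 h 45 min
Sun: 9:12 AM–6:47 PM = 9 h 35 min; less 30 min break → 9 h 5 min
Wed reg 5 h 44 min / OT 0 h 0 min; Thu reg 5 h 7 min / OT 0 h 0 min; Fri reg 10 h 0 min / OT 0 h 14 min; Sat reg 9 h 45 min / OT 0 h 0 min; Sun reg 9 h 5 min / OT 0 h 0 min.
Totals: regular 39 h 41 min, overtime 0 h 14 min.

Regular 39.68 hours, overtime 0.23 hours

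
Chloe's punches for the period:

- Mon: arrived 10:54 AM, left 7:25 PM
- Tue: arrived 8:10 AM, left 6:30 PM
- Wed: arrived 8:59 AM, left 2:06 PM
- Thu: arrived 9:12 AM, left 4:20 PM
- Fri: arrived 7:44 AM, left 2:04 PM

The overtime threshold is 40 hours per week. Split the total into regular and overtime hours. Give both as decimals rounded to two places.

Mon: 10:54 AM–7:25 PM = 8 h 31 min
Tue: 8:10 AM–6:30 PM = 10 h 20 min
Wed: 8:59 AM–2:06 PM = 5 h 7 min
Thu: 9:12 AM–4:20 PM = 7 h 8 min
Fri: 7:44 AM–2:04 PM = 6 h 20 min
Total worked: 37 h 26 min = 37.43 h.
Threshold 40 h → overtime 0 h 0 min, regular 37 h 26 min.

Regular 37.43 hours, overtime 0.00 hours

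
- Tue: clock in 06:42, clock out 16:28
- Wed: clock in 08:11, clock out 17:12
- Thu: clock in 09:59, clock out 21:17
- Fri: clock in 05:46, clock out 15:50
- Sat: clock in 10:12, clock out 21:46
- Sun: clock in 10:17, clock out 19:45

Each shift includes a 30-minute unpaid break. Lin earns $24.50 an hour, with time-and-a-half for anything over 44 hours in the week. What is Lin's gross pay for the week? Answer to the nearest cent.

$1599.24

Tue: 06:42–16:28 = 9 h 46 min; less 30 min break → 9 h 16 min
Wed: 08:11–17:12 = 9 h 1 min; less 30 min break → 8 h 31 min
Thu: 09:59–21:17 = 11 h 18 min; less 30 min break → 10 h 48 min
Fri: 05:46–15:50 = 10 h 4 min; less 30 min break → 9 h 34 min
Sat: 10:12–21:46 = 11 h 34 min; less 30 min break → 11 h 4 min
Sun: 10:17–19:45 = 9 h 28 min; less 30 min break → 8 h 58 min
Total worked: 58 h 11 min = 3491 min.
Regular 44 h 0 min = 2640 min at $24.50/h; overtime 14 h 11 min = 851 min at $36.75/h.
Pay = (2640 × $24.50 + 851 × $36.75) ÷ 60 = $1599.24.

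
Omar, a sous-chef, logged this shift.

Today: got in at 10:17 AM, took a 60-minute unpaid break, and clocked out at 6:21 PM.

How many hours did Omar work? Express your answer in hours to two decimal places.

Today: 10:17 AM–6:21 PM = 8 h 4 min; less 60 min break → 7 h 4 min

7.07 hours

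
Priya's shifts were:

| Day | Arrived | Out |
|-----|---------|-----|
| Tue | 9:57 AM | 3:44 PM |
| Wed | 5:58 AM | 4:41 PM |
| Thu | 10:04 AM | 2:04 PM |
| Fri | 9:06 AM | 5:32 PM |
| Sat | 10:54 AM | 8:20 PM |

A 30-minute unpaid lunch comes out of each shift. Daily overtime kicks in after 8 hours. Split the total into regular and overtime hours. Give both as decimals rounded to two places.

Regular 32.72 hours, overtime 3.15 hours

Tue: 9:57 AM–3:44 PM = 5 h 47 min; less 30 min break → 5 h 17 min
Wed: 5:58 AM–4:41 PM = 10 h 43 min; less 30 min break → 10 h 13 min
Thu: 10:04 AM–2:04 PM = 4 h 0 min; less 30 min break → 3 h 30 min
Fri: 9:06 AM–5:32 PM = 8 h 26 min; less 30 min break → 7 h 56 min
Sat: 10:54 AM–8:20 PM = 9 h 26 min; less 30 min break → 8 h 56 min
Tue reg 5 h 17 min / OT 0 h 0 min; Wed reg 8 h 0 min / OT 2 h 13 min; Thu reg 3 h 30 min / OT 0 h 0 min; Fri reg 7 h 56 min / OT 0 h 0 min; Sat reg 8 h 0 min / OT 0 h 56 min.
Totals: regular 32 h 43 min, overtime 3 h 9 min.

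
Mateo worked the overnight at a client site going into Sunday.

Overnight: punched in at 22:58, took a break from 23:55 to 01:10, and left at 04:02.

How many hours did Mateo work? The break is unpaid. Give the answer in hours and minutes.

3 h 49 min

Overnight: 22:58 → midnight = 1 h 2 min; midnight → 04:02 = 4 h 2 min; span 5 h 4 min; less 75 min break → 3 h 49 min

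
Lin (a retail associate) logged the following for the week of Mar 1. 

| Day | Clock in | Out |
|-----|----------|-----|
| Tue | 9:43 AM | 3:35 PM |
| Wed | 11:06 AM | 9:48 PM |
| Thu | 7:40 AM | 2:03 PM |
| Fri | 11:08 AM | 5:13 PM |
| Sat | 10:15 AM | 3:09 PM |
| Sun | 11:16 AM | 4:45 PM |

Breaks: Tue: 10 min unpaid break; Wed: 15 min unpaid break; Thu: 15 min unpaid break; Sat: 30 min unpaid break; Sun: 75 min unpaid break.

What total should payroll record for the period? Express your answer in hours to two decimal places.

Tue: 9:43 AM–3:35 PM = 5 h 52 min; less 10 min break → 5 h 42 min
Wed: 11:06 AM–9:48 PM = 10 h 42 min; less 15 min break → 10 h 27 min
Thu: 7:40 AM–2:03 PM = 6 h 23 min; less 15 min break → 6 h 8 min
Fri: 11:08 AM–5:13 PM = 6 h 5 min
Sat: 10:15 AM–3:09 PM = 4 h 54 min; less 30 min break → 4 h 24 min
Sun: 11:16 AM–4:45 PM = 5 h 29 min; less 75 min break → 4 h 14 min
Total: 5 h 42 min + 10 h 27 min + 6 h 8 min + 6 h 5 min + 4 h 24 min + 4 h 14 min = 37 h 0 min.

37.00 hours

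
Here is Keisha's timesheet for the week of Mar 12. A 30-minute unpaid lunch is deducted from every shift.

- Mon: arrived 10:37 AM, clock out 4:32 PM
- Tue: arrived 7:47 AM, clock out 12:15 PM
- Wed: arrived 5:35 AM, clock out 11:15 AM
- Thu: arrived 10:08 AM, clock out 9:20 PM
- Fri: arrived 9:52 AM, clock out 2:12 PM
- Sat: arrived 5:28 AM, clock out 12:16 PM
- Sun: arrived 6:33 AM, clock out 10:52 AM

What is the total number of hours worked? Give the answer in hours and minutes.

39 h 12 min

Mon: 10:37 AM–4:32 PM = 5 h 55 min; less 30 min break → 5 h 25 min
Tue: 7:47 AM–12:15 PM = 4 h 28 min; less 30 min break → 3 h 58 min
Wed: 5:35 AM–11:15 AM = 5 h 40 min; less 30 min break → 5 h 10 min
Thu: 10:08 AM–9:20 PM = 11 h 12 min; less 30 min break → 10 h 42 min
Fri: 9:52 AM–2:12 PM = 4 h 20 min; less 30 min break → 3 h 50 min
Sat: 5:28 AM–12:16 PM = 6 h 48 min; less 30 min break → 6 h 18 min
Sun: 6:33 AM–10:52 AM = 4 h 19 min; less 30 min break → 3 h 49 min
Total: 5 h 25 min + 3 h 58 min + 5 h 10 min + 10 h 42 min + 3 h 50 min + 6 h 18 min + 3 h 49 min = 39 h 12 min.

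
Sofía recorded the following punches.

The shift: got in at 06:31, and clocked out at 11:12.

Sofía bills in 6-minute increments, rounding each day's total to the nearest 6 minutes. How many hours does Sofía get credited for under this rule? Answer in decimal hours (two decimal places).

The shift: 06:31–11:12 = 4 h 41 min → rounds to 4 h 42 min

4.70 hours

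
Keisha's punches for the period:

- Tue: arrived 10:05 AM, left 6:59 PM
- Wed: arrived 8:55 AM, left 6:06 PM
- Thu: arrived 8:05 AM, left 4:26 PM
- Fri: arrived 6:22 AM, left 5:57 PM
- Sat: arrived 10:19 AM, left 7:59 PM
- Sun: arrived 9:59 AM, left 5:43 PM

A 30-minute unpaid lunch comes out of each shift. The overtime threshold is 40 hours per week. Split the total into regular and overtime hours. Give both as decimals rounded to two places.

Regular 40.00 hours, overtime 12.42 hours

Tue: 10:05 AM–6:59 PM = 8 h 54 min; less 30 min break → 8 h 24 min
Wed: 8:55 AM–6:06 PM = 9 h 11 min; less 30 min break → 8 h 41 min
Thu: 8:05 AM–4:26 PM = 8 h 21 min; less 30 min break → 7 h 51 min
Fri: 6:22 AM–5:57 PM = 11 h 35 min; less 30 min break → 11 h 5 min
Sat: 10:19 AM–7:59 PM = 9 h 40 min; less 30 min break → 9 h 10 min
Sun: 9:59 AM–5:43 PM = 7 h 44 min; less 30 min break → 7 h 14 min
Total worked: 52 h 25 min = 52.42 h.
Threshold 40 h → overtime 12 h 25 min, regular 40 h 0 min.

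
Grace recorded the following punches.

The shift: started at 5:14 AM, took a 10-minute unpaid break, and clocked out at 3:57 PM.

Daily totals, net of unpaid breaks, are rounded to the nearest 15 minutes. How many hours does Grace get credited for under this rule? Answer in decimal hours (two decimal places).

10.50 hours

The shift: 5:14 AM–3:57 PM = 10 h 43 min − 10 min = 10 h 33 min → rounds to 10 h 30 min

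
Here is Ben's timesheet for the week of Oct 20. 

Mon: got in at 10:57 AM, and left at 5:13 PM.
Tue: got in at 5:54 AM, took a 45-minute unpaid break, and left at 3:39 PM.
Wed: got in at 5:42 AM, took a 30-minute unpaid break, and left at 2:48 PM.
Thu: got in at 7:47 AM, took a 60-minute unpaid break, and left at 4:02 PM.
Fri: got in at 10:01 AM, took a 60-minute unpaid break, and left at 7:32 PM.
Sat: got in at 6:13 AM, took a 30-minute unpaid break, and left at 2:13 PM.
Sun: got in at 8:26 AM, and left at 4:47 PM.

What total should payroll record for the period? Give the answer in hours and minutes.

55 h 29 min

Mon: 10:57 AM–5:13 PM = 6 h 16 min
Tue: 5:54 AM–3:39 PM = 9 h 45 min; less 45 min break → 9 h 0 min
Wed: 5:42 AM–2:48 PM = 9 h 6 min; less 30 min break → 8 h 36 min
Thu: 7:47 AM–4:02 PM = 8 h 15 min; less 60 min break → 7 h 15 min
Fri: 10:01 AM–7:32 PM = 9 h 31 min; less 60 min break → 8 h 31 min
Sat: 6:13 AM–2:13 PM = 8 h 0 min; less 30 min break → 7 h 30 min
Sun: 8:26 AM–4:47 PM = 8 h 21 min
Total: 6 h 16 min + 9 h 0 min + 8 h 36 min + 7 h 15 min + 8 h 31 min + 7 h 30 min + 8 h 21 min = 55 h 29 min.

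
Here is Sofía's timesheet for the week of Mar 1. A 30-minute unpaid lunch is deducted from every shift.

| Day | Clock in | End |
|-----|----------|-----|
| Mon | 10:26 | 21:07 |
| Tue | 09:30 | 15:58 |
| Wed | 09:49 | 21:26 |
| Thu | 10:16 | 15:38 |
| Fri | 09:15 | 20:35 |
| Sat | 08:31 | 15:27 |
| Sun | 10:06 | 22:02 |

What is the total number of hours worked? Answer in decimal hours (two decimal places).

Mon: 10:26–21:07 = 10 h 41 min; less 30 min break → 10 h 11 min
Tue: 09:30–15:58 = 6 h 28 min; less 30 min break → 5 h 58 min
Wed: 09:49–21:26 = 11 h 37 min; less 30 min break → 11 h 7 min
Thu: 10:16–15:38 = 5 h 22 min; less 30 min break → 4 h 52 min
Fri: 09:15–20:35 = 11 h 20 min; less 30 min break → 10 h 50 min
Sat: 08:31–15:27 = 6 h 56 min; less 30 min break → 6 h 26 min
Sun: 10:06–22:02 = 11 h 56 min; less 30 min break → 11 h 26 min
Total: 10 h 11 min + 5 h 58 min + 11 h 7 min + 4 h 52 min + 10 h 50 min + 6 h 26 min + 11 h 26 min = 60 h 50 min.

60.83 hours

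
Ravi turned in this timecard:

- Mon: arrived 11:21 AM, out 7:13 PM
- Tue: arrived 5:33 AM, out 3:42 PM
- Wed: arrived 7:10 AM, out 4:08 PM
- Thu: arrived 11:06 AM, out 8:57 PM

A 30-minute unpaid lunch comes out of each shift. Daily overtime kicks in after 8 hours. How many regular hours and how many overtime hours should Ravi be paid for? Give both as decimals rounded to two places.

Mon: 11:21 AM–7:13 PM = 7 h 52 min; less 30 min break → 7 h 22 min
Tue: 5:33 AM–3:42 PM = 10 h 9 min; less 30 min break → 9 h 39 min
Wed: 7:10 AM–4:08 PM = 8 h 58 min; less 30 min break → 8 h 28 min
Thu: 11:06 AM–8:57 PM = 9 h 51 min; less 30 min break → 9 h 21 min
Mon reg 7 h 22 min / OT 0 h 0 min; Tue reg 8 h 0 min / OT 1 h 39 min; Wed reg 8 h 0 min / OT 0 h 28 min; Thu reg 8 h 0 min / OT 1 h 21 min.
Totals: regular 31 h 22 min, overtime 3 h 28 min.

Regular 31.37 hours, overtime 3.47 hours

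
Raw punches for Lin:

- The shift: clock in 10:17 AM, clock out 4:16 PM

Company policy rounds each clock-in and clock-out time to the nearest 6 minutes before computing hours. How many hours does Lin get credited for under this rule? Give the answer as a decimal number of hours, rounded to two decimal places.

6.00 hours

The shift: in 10:17 AM→10:18 AM, out 4:16 PM→4:18 PM; 6 h 0 min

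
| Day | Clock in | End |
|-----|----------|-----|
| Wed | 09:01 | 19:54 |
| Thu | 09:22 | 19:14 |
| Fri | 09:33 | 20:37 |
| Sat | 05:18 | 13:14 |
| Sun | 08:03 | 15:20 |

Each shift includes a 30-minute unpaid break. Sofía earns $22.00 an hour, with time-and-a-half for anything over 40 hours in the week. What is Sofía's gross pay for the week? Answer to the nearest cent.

$1029.60

Wed: 09:01–19:54 = 10 h 53 min; less 30 min break → 10 h 23 min
Thu: 09:22–19:14 = 9 h 52 min; less 30 min break → 9 h 22 min
Fri: 09:33–20:37 = 11 h 4 min; less 30 min break → 10 h 34 min
Sat: 05:18–13:14 = 7 h 56 min; less 30 min break → 7 h 26 min
Sun: 08:03–15:20 = 7 h 17 min; less 30 min break → 6 h 47 min
Total worked: 44 h 32 min = 2672 min.
Regular 40 h 0 min = 2400 min at $22.00/h; overtime 4 h 32 min = 272 min at $33.00/h.
Pay = (2400 × $22.00 + 272 × $33.00) ÷ 60 = $1029.60.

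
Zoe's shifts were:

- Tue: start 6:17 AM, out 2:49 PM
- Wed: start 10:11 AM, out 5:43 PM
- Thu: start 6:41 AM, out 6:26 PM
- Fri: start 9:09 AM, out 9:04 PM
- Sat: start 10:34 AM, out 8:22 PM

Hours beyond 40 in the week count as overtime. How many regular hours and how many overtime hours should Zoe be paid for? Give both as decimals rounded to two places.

Tue: 6:17 AM–2:49 PM = 8 h 32 min
Wed: 10:11 AM–5:43 PM = 7 h 32 min
Thu: 6:41 AM–6:26 PM = 11 h 45 min
Fri: 9:09 AM–9:04 PM = 11 h 55 min
Sat: 10:34 AM–8:22 PM = 9 h 48 min
Total worked: 49 h 32 min = 49.53 h.
Threshold 40 h → overtime 9 h 32 min, regular 40 h 0 min.

Regular 40.00 hours, overtime 9.53 hours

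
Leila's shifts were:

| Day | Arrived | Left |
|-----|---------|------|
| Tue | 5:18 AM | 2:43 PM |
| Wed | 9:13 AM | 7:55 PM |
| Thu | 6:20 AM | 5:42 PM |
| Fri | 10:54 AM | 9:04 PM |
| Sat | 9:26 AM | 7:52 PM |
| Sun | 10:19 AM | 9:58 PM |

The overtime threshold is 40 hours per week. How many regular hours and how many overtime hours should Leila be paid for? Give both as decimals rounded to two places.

Regular 40.00 hours, overtime 23.73 hours

Tue: 5:18 AM–2:43 PM = 9 h 25 min
Wed: 9:13 AM–7:55 PM = 10 h 42 min
Thu: 6:20 AM–5:42 PM = 11 h 22 min
Fri: 10:54 AM–9:04 PM = 10 h 10 min
Sat: 9:26 AM–7:52 PM = 10 h 26 min
Sun: 10:19 AM–9:58 PM = 11 h 39 min
Total worked: 63 h 44 min = 63.73 h.
Threshold 40 h → overtime 23 h 44 min, regular 40 h 0 min.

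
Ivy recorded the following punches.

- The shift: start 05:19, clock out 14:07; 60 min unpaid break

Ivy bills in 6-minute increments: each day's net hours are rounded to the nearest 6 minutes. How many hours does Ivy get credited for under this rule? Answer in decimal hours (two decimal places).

7.80 hours

The shift: 05:19–14:07 = 8 h 48 min − 60 min = 7 h 48 min → rounds to 7 h 48 min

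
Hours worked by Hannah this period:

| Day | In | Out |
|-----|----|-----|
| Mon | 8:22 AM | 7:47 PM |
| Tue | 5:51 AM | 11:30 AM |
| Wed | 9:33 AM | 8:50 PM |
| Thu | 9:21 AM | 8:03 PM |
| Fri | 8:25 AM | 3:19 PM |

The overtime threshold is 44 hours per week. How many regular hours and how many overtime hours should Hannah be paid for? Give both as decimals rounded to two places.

Regular 44.00 hours, overtime 1.95 hours

Mon: 8:22 AM–7:47 PM = 11 h 25 min
Tue: 5:51 AM–11:30 AM = 5 h 39 min
Wed: 9:33 AM–8:50 PM = 11 h 17 min
Thu: 9:21 AM–8:03 PM = 10 h 42 min
Fri: 8:25 AM–3:19 PM = 6 h 54 min
Total worked: 45 h 57 min = 45.95 h.
Threshold 44 h → overtime 1 h 57 min, regular 44 h 0 min.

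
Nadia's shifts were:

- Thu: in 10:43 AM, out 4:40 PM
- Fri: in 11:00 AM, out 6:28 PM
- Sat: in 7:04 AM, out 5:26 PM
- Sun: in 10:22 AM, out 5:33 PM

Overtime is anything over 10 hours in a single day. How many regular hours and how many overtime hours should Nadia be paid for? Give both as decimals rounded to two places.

Regular 30.60 hours, overtime 0.37 hours

Thu: 10:43 AM–4:40 PM = 5 h 57 min
Fri: 11:00 AM–6:28 PM = 7 h 28 min
Sat: 7:04 AM–5:26 PM = 10 h 22 min
Sun: 10:22 AM–5:33 PM = 7 h 11 min
Thu reg 5 h 57 min / OT 0 h 0 min; Fri reg 7 h 28 min / OT 0 h 0 min; Sat reg 10 h 0 min / OT 0 h 22 min; Sun reg 7 h 11 min / OT 0 h 0 min.
Totals: regular 30 h 36 min, overtime 0 h 22 min.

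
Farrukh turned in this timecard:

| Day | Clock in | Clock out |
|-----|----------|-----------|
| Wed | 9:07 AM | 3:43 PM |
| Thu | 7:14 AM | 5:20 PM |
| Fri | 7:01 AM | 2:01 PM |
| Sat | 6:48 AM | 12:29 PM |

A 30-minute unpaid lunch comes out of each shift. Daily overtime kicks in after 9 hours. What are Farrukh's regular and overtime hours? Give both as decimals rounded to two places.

Regular 26.78 hours, overtime 0.60 hours

Wed: 9:07 AM–3:43 PM = 6 h 36 min; less 30 min break → 6 h 6 min
Thu: 7:14 AM–5:20 PM = 10 h 6 min; less 30 min break → 9 h 36 min
Fri: 7:01 AM–2:01 PM = 7 h 0 min; less 30 min break → 6 h 30 min
Sat: 6:48 AM–12:29 PM = 5 h 41 min; less 30 min break → 5 h 11 min
Wed reg 6 h 6 min / OT 0 h 0 min; Thu reg 9 h 0 min / OT 0 h 36 min; Fri reg 6 h 30 min / OT 0 h 0 min; Sat reg 5 h 11 min / OT 0 h 0 min.
Totals: regular 26 h 47 min, overtime 0 h 36 min.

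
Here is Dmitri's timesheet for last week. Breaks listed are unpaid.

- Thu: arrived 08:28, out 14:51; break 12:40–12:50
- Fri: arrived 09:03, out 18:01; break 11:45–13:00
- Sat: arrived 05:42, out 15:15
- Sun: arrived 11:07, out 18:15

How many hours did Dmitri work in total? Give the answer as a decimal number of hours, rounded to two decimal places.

Thu: 08:28–14:51 = 6 h 23 min; less 10 min break → 6 h 13 min
Fri: 09:03–18:01 = 8 h 58 min; less 75 min break → 7 h 43 min
Sat: 05:42–15:15 = 9 h 33 min
Sun: 11:07–18:15 = 7 h 8 min
Total: 6 h 13 min + 7 h 43 min + 9 h 33 min + 7 h 8 min = 30 h 37 min.

30.62 hours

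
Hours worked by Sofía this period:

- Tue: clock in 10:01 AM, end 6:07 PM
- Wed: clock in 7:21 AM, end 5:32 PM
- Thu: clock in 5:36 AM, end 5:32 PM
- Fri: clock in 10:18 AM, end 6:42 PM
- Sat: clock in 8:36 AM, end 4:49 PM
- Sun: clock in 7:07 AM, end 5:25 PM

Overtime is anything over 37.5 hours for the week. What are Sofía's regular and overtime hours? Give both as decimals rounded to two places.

Regular 37.50 hours, overtime 19.63 hours

Tue: 10:01 AM–6:07 PM = 8 h 6 min
Wed: 7:21 AM–5:32 PM = 10 h 11 min
Thu: 5:36 AM–5:32 PM = 11 h 56 min
Fri: 10:18 AM–6:42 PM = 8 h 24 min
Sat: 8:36 AM–4:49 PM = 8 h 13 min
Sun: 7:07 AM–5:25 PM = 10 h 18 min
Total worked: 57 h 8 min = 57.13 h.
Threshold 37.5 h → overtime 19 h 38 min, regular 37 h 30 min.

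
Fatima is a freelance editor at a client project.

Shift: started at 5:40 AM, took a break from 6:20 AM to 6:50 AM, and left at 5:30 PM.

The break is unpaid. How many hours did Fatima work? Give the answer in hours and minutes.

11 h 20 min

Shift: 5:40 AM–5:30 PM = 11 h 50 min; less 30 min break → 11 h 20 min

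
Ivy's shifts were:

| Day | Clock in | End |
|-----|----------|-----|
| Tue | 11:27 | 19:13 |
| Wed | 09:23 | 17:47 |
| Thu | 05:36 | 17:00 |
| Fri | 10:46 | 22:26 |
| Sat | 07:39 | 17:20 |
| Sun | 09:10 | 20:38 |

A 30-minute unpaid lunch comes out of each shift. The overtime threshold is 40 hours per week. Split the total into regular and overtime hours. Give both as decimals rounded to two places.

Regular 40.00 hours, overtime 17.38 hours

Tue: 11:27–19:13 = 7 h 46 min; less 30 min break → 7 h 16 min
Wed: 09:23–17:47 = 8 h 24 min; less 30 min break → 7 h 54 min
Thu: 05:36–17:00 = 11 h 24 min; less 30 min break → 10 h 54 min
Fri: 10:46–22:26 = 11 h 40 min; less 30 min break → 11 h 10 min
Sat: 07:39–17:20 = 9 h 41 min; less 30 min break → 9 h 11 min
Sun: 09:10–20:38 = 11 h 28 min; less 30 min break → 10 h 58 min
Total worked: 57 h 23 min = 57.38 h.
Threshold 40 h → overtime 17 h 23 min, regular 40 h 0 min.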